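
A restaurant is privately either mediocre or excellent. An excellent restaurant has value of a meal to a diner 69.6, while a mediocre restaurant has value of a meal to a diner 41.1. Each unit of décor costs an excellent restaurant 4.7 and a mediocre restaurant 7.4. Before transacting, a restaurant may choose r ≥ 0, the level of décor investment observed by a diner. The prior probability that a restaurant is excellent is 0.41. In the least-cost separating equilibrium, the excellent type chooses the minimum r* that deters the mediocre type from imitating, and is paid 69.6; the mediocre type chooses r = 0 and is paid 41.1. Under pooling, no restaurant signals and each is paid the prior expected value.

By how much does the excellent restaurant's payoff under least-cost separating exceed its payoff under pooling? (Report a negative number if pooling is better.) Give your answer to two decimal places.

-1.29

Least-cost separating signal: r* solves 41.1 = 69.6 − 7.4·r*, so r* = (69.6 − 41.1)/7.4 ≈ 3.8514.
Excellent type's separating payoff: 69.6 − 4.7 × r* = 69.6 − 4.7 × (69.6 − 41.1)/7.4 = 69.6 − 133.95/7.4 ≈ 51.4986.
Pooling payoff: 0.41 × 69.6 + 0.59 × 41.1 = 52.785.
Difference: 51.4986 − 52.785 = -1.2864, i.e. -1.29 to two decimal places.
The excellent type would prefer the pooling outcome.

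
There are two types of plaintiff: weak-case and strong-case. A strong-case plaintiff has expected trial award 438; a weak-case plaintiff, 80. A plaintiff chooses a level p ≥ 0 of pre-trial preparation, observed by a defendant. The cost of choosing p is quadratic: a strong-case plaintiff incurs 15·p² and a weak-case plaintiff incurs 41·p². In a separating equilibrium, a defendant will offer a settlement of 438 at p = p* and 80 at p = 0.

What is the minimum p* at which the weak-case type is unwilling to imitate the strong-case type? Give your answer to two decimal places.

2.95

The weak-case type at p = 0 receives 80; imitating at p* yields 438 − 41·p*².
Indifference: 80 = 438 − 41·p*², so p*² = (438 − 80) / 41 ≈ 8.7317.
p* = √8.7317 ≈ 2.95.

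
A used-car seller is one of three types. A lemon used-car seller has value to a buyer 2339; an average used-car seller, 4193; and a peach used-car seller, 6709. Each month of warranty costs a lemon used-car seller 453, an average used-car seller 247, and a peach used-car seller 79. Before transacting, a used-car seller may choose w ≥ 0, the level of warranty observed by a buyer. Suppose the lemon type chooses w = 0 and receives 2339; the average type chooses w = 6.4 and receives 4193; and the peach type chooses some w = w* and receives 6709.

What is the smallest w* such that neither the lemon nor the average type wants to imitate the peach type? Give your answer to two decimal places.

Average type (on-path payoff 4193 − 247×6.4 = 2612.2) won't mimic when 2612.2 ≥ 6709 − 247·w*, i.e. w* ≥ 16.59.
Lemon type (on-path payoff 2339) won't mimic when 2339 ≥ 6709 − 453·w*, i.e. w* ≥ 9.65.
Both must hold, so w* = max(9.65, 16.59) = 16.59. The average type's constraint binds.

16.59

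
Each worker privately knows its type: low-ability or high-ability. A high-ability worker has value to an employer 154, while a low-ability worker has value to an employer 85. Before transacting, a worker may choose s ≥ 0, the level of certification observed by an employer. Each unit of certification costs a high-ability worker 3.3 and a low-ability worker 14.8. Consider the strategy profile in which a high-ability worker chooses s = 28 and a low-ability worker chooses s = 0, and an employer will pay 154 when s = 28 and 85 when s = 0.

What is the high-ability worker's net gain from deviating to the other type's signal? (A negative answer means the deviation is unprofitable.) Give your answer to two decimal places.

Playing s = 28 the high-ability worker receives 154 − 3.3 × 28 = 61.6.
Deviating to s = 0 yields 85 instead.
Gain from deviating: 85 − 61.6 = 23.40.
The gain is positive, so the high-ability type's incentive-compatibility constraint is violated — this profile is not a separating equilibrium.

23.40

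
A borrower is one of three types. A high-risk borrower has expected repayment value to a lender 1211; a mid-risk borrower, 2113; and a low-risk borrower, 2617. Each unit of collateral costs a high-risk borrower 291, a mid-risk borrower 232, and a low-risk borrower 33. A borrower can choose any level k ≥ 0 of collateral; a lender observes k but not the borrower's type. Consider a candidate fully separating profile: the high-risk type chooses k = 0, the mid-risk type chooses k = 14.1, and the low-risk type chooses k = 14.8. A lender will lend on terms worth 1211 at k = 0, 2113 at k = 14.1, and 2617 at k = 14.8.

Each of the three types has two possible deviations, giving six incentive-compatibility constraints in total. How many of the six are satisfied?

4

Low-risk (own payoff 2617 − 33×14.8 = 2128.6): to k=0 gives 1211 → no gain ✓; to k=14.1 gives 2113 − 33×14.1 = 1647.7 → no gain ✓.
Mid-risk (own payoff 2113 − 232×14.1 = -1158.2): to k=0 gives 1211 → profitable ✗; to k=14.8 gives 2617 − 232×14.8 = -816.6 → profitable ✗.
High-risk (own payoff 1211): to k=14.1 gives 2113 − 291×14.1 = -1990.1 → no gain ✓; to k=14.8 gives 2617 − 291×14.8 = -1689.8 → no gain ✓.
4 of the 6 constraints hold; not an equilibrium.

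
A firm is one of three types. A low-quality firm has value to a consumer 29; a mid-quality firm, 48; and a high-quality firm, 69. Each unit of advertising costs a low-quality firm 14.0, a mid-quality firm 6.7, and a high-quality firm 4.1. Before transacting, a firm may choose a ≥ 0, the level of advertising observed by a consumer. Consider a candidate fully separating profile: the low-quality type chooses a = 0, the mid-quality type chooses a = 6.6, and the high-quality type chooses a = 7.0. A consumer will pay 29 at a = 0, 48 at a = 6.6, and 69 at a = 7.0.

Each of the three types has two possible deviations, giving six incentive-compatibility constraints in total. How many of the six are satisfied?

High-quality (own payoff 69 − 4.1×7.0 = 40.3): to a=0 gives 29 → no gain ✓; to a=6.6 gives 48 − 4.1×6.6 = 20.94 → no gain ✓.
Mid-quality (own payoff 48 − 6.7×6.6 = 3.78): to a=0 gives 29 → profitable ✗; to a=7.0 gives 69 − 6.7×7.0 = 22.1 → profitable ✗.
Low-quality (own payoff 29): to a=6.6 gives 48 − 14.0×6.6 = -44.4 → no gain ✓; to a=7.0 gives 69 − 14.0×7.0 = -29 → no gain ✓.
4 of the 6 constraints hold; not an equilibrium.

4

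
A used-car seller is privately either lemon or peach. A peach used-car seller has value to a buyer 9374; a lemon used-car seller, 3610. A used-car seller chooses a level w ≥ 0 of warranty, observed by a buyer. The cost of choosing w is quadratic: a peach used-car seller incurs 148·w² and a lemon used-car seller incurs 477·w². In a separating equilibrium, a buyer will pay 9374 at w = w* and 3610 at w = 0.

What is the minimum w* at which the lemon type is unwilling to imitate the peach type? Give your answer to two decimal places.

The lemon type at w = 0 receives 3610; imitating at w* yields 9374 − 477·w*².
Indifference: 3610 = 9374 − 477·w*², so w*² = (9374 − 3610) / 477 ≈ 12.0839.
w* = √12.0839 ≈ 3.48.

3.48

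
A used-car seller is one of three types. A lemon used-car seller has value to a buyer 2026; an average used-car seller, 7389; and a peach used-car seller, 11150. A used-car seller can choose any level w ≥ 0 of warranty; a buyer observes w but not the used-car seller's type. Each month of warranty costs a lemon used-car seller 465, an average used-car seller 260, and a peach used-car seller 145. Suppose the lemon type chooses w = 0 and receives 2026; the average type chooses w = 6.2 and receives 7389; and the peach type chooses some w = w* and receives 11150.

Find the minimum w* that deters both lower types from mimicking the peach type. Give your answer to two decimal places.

20.67

Average type (on-path payoff 7389 − 260×6.2 = 5777) won't mimic when 5777 ≥ 11150 − 260·w*, i.e. w* ≥ 20.67.
Lemon type (on-path payoff 2026) won't mimic when 2026 ≥ 11150 − 465·w*, i.e. w* ≥ 19.62.
Both must hold, so w* = max(19.62, 20.67) = 20.67. The average type's constraint binds.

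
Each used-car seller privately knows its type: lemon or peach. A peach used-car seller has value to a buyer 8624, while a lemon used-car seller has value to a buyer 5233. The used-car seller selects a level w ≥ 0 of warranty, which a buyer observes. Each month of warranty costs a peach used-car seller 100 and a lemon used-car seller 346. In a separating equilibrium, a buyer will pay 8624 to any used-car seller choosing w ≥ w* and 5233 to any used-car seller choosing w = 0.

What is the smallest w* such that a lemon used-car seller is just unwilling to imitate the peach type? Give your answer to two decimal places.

9.80

A lemon used-car seller choosing w = 0 receives 5233.
Imitating at w* instead would pay 8624 at cost 346·w*, netting 8624 − 346·w*.
Indifference: 5233 = 8624 − 346·w*, so w* = (8624 − 5233) / 346 ≈ 9.80.
This is the lemon type's binding incentive-compatibility constraint; any w ≥ 9.80 sustains separation on that side.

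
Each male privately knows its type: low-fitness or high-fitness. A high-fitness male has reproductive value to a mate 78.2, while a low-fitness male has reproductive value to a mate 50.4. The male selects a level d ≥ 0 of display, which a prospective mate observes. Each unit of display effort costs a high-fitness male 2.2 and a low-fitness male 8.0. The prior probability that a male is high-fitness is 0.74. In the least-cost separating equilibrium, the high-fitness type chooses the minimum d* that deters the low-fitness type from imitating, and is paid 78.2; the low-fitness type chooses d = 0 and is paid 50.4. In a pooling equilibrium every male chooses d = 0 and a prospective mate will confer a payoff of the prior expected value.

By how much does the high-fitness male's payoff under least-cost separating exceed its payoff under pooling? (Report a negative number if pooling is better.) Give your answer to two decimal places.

Least-cost separating signal: d* solves 50.4 = 78.2 − 8.0·d*, so d* = (78.2 − 50.4)/8.0 = 3.475.
High-fitness type's separating payoff: 78.2 − 2.2 × d* = 78.2 − 2.2 × (78.2 − 50.4)/8.0 = 78.2 − 61.16/8.0 = 70.555.
Pooling payoff: 0.74 × 78.2 + 0.26 × 50.4 = 70.972.
Difference: 70.555 − 70.972 = -0.417, i.e. -0.42 to two decimal places.
The high-fitness type would prefer the pooling outcome.

-0.42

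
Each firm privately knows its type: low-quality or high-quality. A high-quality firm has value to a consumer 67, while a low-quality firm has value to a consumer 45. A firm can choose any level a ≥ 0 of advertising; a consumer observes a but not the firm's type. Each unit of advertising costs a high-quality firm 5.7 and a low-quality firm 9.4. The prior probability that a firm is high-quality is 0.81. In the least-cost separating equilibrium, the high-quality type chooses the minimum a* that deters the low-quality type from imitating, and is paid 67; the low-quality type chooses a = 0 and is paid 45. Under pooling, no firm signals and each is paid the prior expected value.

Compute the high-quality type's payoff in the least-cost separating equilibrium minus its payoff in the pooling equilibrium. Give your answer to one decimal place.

-9.2

Least-cost separating signal: a* solves 45 = 67 − 9.4·a*, so a* = (67 − 45)/9.4 ≈ 2.3404.
High-quality type's separating payoff: 67 − 5.7 × a* = 67 − 5.7 × (67 − 45)/9.4 = 67 − 125.4/9.4 ≈ 53.660.
Pooling payoff: 0.81 × 67 + 0.19 × 45 = 62.82.
Difference: 53.660 − 62.82 = -9.16, i.e. -9.2 to one decimal place.
The high-quality type would prefer the pooling outcome.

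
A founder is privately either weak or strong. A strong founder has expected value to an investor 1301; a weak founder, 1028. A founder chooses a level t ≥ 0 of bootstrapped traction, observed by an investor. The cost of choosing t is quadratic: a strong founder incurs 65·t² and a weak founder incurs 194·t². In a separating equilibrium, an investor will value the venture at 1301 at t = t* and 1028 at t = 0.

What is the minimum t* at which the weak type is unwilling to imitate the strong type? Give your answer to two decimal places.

1.19

The weak type at t = 0 receives 1028; imitating at t* yields 1301 − 194·t*².
Indifference: 1028 = 1301 − 194·t*², so t*² = (1301 − 1028) / 194 ≈ 1.4072.
t* = √1.4072 ≈ 1.19.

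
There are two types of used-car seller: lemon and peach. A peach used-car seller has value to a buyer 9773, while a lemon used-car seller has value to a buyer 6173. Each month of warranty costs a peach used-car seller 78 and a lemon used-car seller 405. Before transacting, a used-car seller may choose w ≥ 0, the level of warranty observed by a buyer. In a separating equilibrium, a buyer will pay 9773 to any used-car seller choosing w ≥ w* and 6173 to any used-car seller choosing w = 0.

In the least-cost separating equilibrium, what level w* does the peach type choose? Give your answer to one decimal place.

A lemon used-car seller choosing w = 0 receives 6173.
Imitating at w* instead would pay 9773 at cost 405·w*, netting 9773 − 405·w*.
Indifference: 6173 = 9773 − 405·w*, so w* = (9773 − 6173) / 405 ≈ 8.9.
At w* the lemon type's incentive constraint just binds; the peach type strictly prefers w* since its per-unit cost is lower.

8.9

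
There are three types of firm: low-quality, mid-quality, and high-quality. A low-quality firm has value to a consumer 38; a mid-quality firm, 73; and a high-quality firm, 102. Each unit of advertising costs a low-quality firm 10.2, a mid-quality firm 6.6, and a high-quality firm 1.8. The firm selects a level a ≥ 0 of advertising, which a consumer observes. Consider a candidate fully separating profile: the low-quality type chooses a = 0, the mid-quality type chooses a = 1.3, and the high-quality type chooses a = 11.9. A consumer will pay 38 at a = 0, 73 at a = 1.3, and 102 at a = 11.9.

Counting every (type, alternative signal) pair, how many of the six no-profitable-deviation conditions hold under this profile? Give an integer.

High-quality (own payoff 102 − 1.8×11.9 = 80.58): to a=0 gives 38 → no gain ✓; to a=1.3 gives 73 − 1.8×1.3 = 70.66 → no gain ✓.
Mid-quality (own payoff 73 − 6.6×1.3 = 64.42): to a=0 gives 38 → no gain ✓; to a=11.9 gives 102 − 6.6×11.9 = 23.46 → no gain ✓.
Low-quality (own payoff 38): to a=1.3 gives 73 − 10.2×1.3 = 59.74 → profitable ✗; to a=11.9 gives 102 − 10.2×11.9 = -19.38 → no gain ✓.
5 of the 6 constraints hold; not an equilibrium.

5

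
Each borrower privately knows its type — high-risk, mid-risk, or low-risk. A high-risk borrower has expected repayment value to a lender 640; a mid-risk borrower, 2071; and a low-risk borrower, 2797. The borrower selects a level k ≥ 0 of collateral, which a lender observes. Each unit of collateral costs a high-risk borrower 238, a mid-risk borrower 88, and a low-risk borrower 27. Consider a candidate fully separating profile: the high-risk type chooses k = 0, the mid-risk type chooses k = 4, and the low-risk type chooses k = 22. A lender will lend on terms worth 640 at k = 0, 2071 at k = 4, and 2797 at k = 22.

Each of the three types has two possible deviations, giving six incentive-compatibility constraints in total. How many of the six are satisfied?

High-risk (own payoff 640): to k=4 gives 2071 − 238×4 = 1119 → profitable ✗; to k=22 gives 2797 − 238×22 = -2439 → no gain ✓.
Mid-risk (own payoff 2071 − 88×4 = 1719): to k=0 gives 640 → no gain ✓; to k=22 gives 2797 − 88×22 = 861 → no gain ✓.
Low-risk (own payoff 2797 − 27×22 = 2203): to k=0 gives 640 → no gain ✓; to k=4 gives 2071 − 27×4 = 1963 → no gain ✓.
5 of the 6 constraints hold; not an equilibrium.

5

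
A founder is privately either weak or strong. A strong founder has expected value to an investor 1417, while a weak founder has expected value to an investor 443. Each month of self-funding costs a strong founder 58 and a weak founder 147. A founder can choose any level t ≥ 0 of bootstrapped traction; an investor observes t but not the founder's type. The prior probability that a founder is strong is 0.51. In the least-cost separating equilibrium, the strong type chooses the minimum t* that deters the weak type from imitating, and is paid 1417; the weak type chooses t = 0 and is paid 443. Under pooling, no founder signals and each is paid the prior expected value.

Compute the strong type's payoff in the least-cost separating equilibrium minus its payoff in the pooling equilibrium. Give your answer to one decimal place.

Least-cost separating signal: t* solves 443 = 1417 − 147·t*, so t* = (1417 − 443)/147 ≈ 6.6259.
Strong type's separating payoff: 1417 − 58 × t* = 1417 − 58 × (1417 − 443)/147 = 1417 − 56492/147 ≈ 1032.701.
Pooling payoff: 0.51 × 1417 + 0.49 × 443 = 939.74.
Difference: 1032.701 − 939.74 = 92.961, i.e. 93.0 to one decimal place.
The strong type prefers to separate.

93.0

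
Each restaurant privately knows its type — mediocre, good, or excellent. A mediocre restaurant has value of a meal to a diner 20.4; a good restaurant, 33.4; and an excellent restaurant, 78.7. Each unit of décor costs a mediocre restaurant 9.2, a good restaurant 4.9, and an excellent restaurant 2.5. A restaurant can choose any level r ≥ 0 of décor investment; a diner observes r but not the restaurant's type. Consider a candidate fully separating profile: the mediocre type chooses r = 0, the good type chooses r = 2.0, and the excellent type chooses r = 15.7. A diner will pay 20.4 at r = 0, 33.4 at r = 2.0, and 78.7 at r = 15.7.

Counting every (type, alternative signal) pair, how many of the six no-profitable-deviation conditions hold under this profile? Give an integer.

Good (own payoff 33.4 − 4.9×2.0 = 23.6): to r=0 gives 20.4 → no gain ✓; to r=15.7 gives 78.7 − 4.9×15.7 = 1.77 → no gain ✓.
Excellent (own payoff 78.7 − 2.5×15.7 = 39.45): to r=0 gives 20.4 → no gain ✓; to r=2.0 gives 33.4 − 2.5×2.0 = 28.4 → no gain ✓.
Mediocre (own payoff 20.4): to r=2.0 gives 33.4 − 9.2×2.0 = 15 → no gain ✓; to r=15.7 gives 78.7 − 9.2×15.7 = -65.74 → no gain ✓.
6 of the 6 constraints hold; this profile is a separating equilibrium.

6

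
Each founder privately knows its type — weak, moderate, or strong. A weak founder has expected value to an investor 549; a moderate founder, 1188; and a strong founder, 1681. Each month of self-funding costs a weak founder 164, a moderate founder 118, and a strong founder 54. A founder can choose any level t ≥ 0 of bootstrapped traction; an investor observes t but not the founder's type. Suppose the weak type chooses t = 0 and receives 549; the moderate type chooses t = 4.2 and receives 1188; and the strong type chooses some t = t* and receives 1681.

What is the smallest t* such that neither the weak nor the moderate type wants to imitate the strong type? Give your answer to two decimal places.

Moderate type (on-path payoff 1188 − 118×4.2 = 692.4) won't mimic when 692.4 ≥ 1681 − 118·t*, i.e. t* ≥ 8.38.
Weak type (on-path payoff 549) won't mimic when 549 ≥ 1681 − 164·t*, i.e. t* ≥ 6.90.
Both must hold, so t* = max(6.90, 8.38) = 8.38. The moderate type's constraint binds.

8.38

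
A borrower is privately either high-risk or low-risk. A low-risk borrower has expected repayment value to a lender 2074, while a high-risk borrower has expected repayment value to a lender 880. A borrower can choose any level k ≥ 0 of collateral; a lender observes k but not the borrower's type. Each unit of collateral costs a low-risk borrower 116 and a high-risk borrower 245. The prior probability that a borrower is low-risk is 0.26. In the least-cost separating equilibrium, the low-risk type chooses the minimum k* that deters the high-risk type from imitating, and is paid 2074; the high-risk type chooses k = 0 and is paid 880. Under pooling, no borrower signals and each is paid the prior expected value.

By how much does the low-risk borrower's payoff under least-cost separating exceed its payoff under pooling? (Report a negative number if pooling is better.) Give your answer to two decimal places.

Least-cost separating signal: k* solves 880 = 2074 − 245·k*, so k* = (2074 − 880)/245 ≈ 4.8735.
Low-risk type's separating payoff: 2074 − 116 × k* = 2074 − 116 × (2074 − 880)/245 = 2074 − 138504/245 ≈ 1508.6776.
Pooling payoff: 0.26 × 2074 + 0.74 × 880 = 1190.44.
Difference: 1508.6776 − 1190.44 = 318.2376, i.e. 318.24 to two decimal places.
The low-risk type prefers to separate.

318.24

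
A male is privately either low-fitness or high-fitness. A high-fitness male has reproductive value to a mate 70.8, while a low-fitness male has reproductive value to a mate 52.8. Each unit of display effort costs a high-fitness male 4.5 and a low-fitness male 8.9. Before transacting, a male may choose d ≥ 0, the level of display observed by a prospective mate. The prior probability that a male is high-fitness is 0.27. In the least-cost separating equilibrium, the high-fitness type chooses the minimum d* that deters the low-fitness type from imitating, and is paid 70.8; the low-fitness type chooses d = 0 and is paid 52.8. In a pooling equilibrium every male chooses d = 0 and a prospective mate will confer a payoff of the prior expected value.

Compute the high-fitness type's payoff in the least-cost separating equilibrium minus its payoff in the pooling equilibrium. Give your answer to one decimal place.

Least-cost separating signal: d* solves 52.8 = 70.8 − 8.9·d*, so d* = (70.8 − 52.8)/8.9 ≈ 2.0225.
High-fitness type's separating payoff: 70.8 − 4.5 × d* = 70.8 − 4.5 × (70.8 − 52.8)/8.9 = 70.8 − 81/8.9 ≈ 61.699.
Pooling payoff: 0.27 × 70.8 + 0.73 × 52.8 = 57.66.
Difference: 61.699 − 57.66 = 4.039, i.e. 4.0 to one decimal place.
The high-fitness type prefers to separate.

4.0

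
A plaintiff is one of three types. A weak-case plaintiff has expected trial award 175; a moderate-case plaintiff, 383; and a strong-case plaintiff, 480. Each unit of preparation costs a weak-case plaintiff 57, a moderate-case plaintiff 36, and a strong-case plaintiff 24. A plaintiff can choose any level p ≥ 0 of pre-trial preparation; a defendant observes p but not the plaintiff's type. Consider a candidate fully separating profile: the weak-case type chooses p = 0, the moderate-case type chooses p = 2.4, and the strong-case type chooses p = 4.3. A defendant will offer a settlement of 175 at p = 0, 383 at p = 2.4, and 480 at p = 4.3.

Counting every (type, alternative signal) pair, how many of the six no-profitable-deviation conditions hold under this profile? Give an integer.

Strong-case (own payoff 480 − 24×4.3 = 376.8): to p=0 gives 175 → no gain ✓; to p=2.4 gives 383 − 24×2.4 = 325.4 → no gain ✓.
Moderate-case (own payoff 383 − 36×2.4 = 296.6): to p=0 gives 175 → no gain ✓; to p=4.3 gives 480 − 36×4.3 = 325.2 → profitable ✗.
Weak-case (own payoff 175): to p=2.4 gives 383 − 57×2.4 = 246.2 → profitable ✗; to p=4.3 gives 480 − 57×4.3 = 234.9 → profitable ✗.
3 of the 6 constraints hold; not an equilibrium.

3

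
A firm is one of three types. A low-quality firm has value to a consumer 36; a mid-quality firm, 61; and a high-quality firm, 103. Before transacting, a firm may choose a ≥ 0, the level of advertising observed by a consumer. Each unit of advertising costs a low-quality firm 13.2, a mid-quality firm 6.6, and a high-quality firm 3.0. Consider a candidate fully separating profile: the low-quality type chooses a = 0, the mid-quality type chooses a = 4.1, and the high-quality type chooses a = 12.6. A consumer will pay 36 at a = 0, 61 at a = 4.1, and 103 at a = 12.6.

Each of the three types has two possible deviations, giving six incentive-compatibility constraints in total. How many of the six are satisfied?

Mid-quality (own payoff 61 − 6.6×4.1 = 33.94): to a=0 gives 36 → profitable ✗; to a=12.6 gives 103 − 6.6×12.6 = 19.84 → no gain ✓.
Low-quality (own payoff 36): to a=4.1 gives 61 − 13.2×4.1 = 6.88 → no gain ✓; to a=12.6 gives 103 − 13.2×12.6 = -63.32 → no gain ✓.
High-quality (own payoff 103 − 3.0×12.6 = 65.2): to a=0 gives 36 → no gain ✓; to a=4.1 gives 61 − 3.0×4.1 = 48.7 → no gain ✓.
5 of the 6 constraints hold; not an equilibrium.

5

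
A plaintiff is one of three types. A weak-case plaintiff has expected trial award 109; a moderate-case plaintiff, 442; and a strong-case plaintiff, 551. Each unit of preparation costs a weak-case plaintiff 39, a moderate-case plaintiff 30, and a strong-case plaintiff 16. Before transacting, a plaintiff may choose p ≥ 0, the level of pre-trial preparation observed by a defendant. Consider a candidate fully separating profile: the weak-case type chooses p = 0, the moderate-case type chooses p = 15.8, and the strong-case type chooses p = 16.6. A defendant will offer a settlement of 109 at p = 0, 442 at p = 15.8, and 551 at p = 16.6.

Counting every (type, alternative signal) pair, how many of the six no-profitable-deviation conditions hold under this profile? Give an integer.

Strong-case (own payoff 551 − 16×16.6 = 285.4): to p=0 gives 109 → no gain ✓; to p=15.8 gives 442 − 16×15.8 = 189.2 → no gain ✓.
Moderate-case (own payoff 442 − 30×15.8 = -32): to p=0 gives 109 → profitable ✗; to p=16.6 gives 551 − 30×16.6 = 53 → profitable ✗.
Weak-case (own payoff 109): to p=15.8 gives 442 − 39×15.8 = -174.2 → no gain ✓; to p=16.6 gives 551 − 39×16.6 = -96.4 → no gain ✓.
4 of the 6 constraints hold; not an equilibrium.

4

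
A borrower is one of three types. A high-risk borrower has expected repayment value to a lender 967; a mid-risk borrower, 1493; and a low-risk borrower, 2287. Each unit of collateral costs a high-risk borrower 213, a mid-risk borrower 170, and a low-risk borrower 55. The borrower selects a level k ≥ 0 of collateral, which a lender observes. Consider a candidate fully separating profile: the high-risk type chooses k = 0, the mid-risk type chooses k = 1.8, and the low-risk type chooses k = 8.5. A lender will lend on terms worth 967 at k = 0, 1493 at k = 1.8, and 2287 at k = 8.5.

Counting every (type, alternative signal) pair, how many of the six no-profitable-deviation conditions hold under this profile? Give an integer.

5

Mid-risk (own payoff 1493 − 170×1.8 = 1187): to k=0 gives 967 → no gain ✓; to k=8.5 gives 2287 − 170×8.5 = 842 → no gain ✓.
Low-risk (own payoff 2287 − 55×8.5 = 1819.5): to k=0 gives 967 → no gain ✓; to k=1.8 gives 1493 − 55×1.8 = 1394 → no gain ✓.
High-risk (own payoff 967): to k=1.8 gives 1493 − 213×1.8 = 1109.6 → profitable ✗; to k=8.5 gives 2287 − 213×8.5 = 476.5 → no gain ✓.
5 of the 6 constraints hold; not an equilibrium.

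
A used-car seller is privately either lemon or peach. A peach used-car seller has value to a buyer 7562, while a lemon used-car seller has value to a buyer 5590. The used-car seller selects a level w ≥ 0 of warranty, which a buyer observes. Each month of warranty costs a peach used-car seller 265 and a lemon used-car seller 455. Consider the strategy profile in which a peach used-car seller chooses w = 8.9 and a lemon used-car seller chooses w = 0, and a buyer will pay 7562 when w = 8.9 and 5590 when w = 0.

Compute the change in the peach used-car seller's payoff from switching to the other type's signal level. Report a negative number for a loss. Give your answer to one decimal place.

386.5

Playing w = 8.9 the peach used-car seller receives 7562 − 265 × 8.9 = 5203.5.
Deviating to w = 0 yields 5590 instead.
Gain from deviating: 5590 − 5203.5 = 386.5.
The gain is positive, so the peach type's incentive-compatibility constraint is violated — this profile is not a separating equilibrium.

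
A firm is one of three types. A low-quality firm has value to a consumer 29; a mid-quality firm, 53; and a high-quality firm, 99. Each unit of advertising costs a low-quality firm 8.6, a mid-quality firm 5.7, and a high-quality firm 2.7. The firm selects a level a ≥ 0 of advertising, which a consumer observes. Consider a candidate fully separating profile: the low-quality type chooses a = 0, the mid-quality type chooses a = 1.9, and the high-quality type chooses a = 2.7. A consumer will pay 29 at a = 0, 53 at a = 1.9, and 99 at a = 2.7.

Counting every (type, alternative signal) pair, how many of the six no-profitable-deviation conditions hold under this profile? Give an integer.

Mid-quality (own payoff 53 − 5.7×1.9 = 42.17): to a=0 gives 29 → no gain ✓; to a=2.7 gives 99 − 5.7×2.7 = 83.61 → profitable ✗.
Low-quality (own payoff 29): to a=1.9 gives 53 − 8.6×1.9 = 36.66 → profitable ✗; to a=2.7 gives 99 − 8.6×2.7 = 75.78 → profitable ✗.
High-quality (own payoff 99 − 2.7×2.7 = 91.71): to a=0 gives 29 → no gain ✓; to a=1.9 gives 53 − 2.7×1.9 = 47.87 → no gain ✓.
3 of the 6 constraints hold; not an equilibrium.

3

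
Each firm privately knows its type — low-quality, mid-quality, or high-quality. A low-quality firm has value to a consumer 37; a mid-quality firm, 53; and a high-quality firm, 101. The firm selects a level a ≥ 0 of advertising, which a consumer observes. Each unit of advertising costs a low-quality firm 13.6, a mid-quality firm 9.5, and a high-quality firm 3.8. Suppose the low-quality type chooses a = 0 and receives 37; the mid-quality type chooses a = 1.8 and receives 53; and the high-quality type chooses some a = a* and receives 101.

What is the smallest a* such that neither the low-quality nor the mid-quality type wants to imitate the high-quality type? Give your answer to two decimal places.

Low-quality type (on-path payoff 37) won't mimic when 37 ≥ 101 − 13.6·a*, i.e. a* ≥ 4.71.
Mid-quality type (on-path payoff 53 − 9.5×1.8 = 35.9) won't mimic when 35.9 ≥ 101 − 9.5·a*, i.e. a* ≥ 6.85.
Both must hold, so a* = max(4.71, 6.85) = 6.85. The mid-quality type's constraint binds.

6.85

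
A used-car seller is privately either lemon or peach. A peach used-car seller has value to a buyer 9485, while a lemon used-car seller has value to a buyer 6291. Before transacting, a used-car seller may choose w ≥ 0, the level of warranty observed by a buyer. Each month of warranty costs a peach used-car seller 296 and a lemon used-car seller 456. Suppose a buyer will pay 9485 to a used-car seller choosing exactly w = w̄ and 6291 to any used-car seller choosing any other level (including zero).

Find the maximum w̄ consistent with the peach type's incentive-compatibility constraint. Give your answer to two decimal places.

Choosing w̄ yields the peach type 9485 − 296·w̄; choosing zero yields 6291.
The peach type is indifferent at 9485 − 296·w̄ = 6291, i.e. w̄ = (9485 − 6291) / 296 ≈ 10.79.
For any w̄ above 10.79 the peach type would rather pool at zero, so separation collapses.

10.79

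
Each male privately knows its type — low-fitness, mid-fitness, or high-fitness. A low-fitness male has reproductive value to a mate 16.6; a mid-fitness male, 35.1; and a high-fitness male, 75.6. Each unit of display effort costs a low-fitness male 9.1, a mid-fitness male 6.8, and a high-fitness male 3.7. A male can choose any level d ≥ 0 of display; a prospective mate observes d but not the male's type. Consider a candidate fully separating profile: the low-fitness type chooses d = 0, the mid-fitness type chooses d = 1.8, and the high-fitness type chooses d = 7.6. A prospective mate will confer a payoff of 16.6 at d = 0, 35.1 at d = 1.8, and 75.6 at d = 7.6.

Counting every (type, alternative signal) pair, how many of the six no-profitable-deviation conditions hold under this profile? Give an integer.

4

Mid-fitness (own payoff 35.1 − 6.8×1.8 = 22.86): to d=0 gives 16.6 → no gain ✓; to d=7.6 gives 75.6 − 6.8×7.6 = 23.92 → profitable ✗.
Low-fitness (own payoff 16.6): to d=1.8 gives 35.1 − 9.1×1.8 = 18.72 → profitable ✗; to d=7.6 gives 75.6 − 9.1×7.6 = 6.44 → no gain ✓.
High-fitness (own payoff 75.6 − 3.7×7.6 = 47.48): to d=0 gives 16.6 → no gain ✓; to d=1.8 gives 35.1 − 3.7×1.8 = 28.44 → no gain ✓.
4 of the 6 constraints hold; not an equilibrium.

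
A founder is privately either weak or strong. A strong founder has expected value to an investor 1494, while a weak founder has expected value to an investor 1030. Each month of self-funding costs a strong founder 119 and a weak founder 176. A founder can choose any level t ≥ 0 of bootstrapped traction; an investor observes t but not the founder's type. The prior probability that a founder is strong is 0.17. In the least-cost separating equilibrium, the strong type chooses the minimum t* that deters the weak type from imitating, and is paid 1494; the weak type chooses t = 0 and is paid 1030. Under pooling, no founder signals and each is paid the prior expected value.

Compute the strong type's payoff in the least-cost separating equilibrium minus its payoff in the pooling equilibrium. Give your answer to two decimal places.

71.39

Least-cost separating signal: t* solves 1030 = 1494 − 176·t*, so t* = (1494 − 1030)/176 ≈ 2.6364.
Strong type's separating payoff: 1494 − 119 × t* = 1494 − 119 × (1494 − 1030)/176 = 1494 − 55216/176 ≈ 1180.2727.
Pooling payoff: 0.17 × 1494 + 0.83 × 1030 = 1108.88.
Difference: 1180.2727 − 1108.88 = 71.3927, i.e. 71.39 to two decimal places.
The strong type prefers to separate.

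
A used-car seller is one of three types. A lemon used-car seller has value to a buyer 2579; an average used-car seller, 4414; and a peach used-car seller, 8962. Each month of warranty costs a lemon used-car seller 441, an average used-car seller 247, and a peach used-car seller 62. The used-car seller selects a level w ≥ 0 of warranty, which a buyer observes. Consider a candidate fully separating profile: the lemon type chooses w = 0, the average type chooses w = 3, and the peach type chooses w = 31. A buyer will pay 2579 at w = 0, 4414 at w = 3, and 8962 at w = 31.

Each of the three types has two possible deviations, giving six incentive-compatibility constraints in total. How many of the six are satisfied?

Lemon (own payoff 2579): to w=3 gives 4414 − 441×3 = 3091 → profitable ✗; to w=31 gives 8962 − 441×31 = -4709 → no gain ✓.
Average (own payoff 4414 − 247×3 = 3673): to w=0 gives 2579 → no gain ✓; to w=31 gives 8962 − 247×31 = 1305 → no gain ✓.
Peach (own payoff 8962 − 62×31 = 7040): to w=0 gives 2579 → no gain ✓; to w=3 gives 4414 − 62×3 = 4228 → no gain ✓.
5 of the 6 constraints hold; not an equilibrium.

5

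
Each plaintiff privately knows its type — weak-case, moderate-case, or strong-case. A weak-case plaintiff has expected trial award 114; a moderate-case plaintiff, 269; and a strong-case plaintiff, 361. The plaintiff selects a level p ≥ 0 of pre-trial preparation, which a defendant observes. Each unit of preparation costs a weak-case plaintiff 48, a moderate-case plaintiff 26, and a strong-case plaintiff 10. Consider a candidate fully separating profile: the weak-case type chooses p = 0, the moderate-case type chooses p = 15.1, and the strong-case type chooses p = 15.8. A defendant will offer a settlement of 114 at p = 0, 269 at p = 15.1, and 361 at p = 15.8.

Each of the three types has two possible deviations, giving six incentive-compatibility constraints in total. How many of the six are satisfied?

Weak-case (own payoff 114): to p=15.1 gives 269 − 48×15.1 = -455.8 → no gain ✓; to p=15.8 gives 361 − 48×15.8 = -397.4 → no gain ✓.
Moderate-case (own payoff 269 − 26×15.1 = -123.6): to p=0 gives 114 → profitable ✗; to p=15.8 gives 361 − 26×15.8 = -49.8 → profitable ✗.
Strong-case (own payoff 361 − 10×15.8 = 203): to p=0 gives 114 → no gain ✓; to p=15.1 gives 269 − 10×15.1 = 118 → no gain ✓.
4 of the 6 constraints hold; not an equilibrium.

4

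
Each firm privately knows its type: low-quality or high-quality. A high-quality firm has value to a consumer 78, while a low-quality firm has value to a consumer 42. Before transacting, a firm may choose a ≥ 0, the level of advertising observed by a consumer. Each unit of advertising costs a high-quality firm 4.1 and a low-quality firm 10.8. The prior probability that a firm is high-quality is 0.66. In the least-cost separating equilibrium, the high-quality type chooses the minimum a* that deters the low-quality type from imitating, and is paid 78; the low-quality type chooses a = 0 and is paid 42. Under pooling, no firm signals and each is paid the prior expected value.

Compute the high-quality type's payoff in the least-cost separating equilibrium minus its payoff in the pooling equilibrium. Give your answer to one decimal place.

Least-cost separating signal: a* solves 42 = 78 − 10.8·a*, so a* = (78 − 42)/10.8 ≈ 3.3333.
High-quality type's separating payoff: 78 − 4.1 × a* = 78 − 4.1 × (78 − 42)/10.8 = 78 − 147.6/10.8 ≈ 64.333.
Pooling payoff: 0.66 × 78 + 0.34 × 42 = 65.76.
Difference: 64.333 − 65.76 = -1.427, i.e. -1.4 to one decimal place.
The high-quality type would prefer the pooling outcome.

-1.4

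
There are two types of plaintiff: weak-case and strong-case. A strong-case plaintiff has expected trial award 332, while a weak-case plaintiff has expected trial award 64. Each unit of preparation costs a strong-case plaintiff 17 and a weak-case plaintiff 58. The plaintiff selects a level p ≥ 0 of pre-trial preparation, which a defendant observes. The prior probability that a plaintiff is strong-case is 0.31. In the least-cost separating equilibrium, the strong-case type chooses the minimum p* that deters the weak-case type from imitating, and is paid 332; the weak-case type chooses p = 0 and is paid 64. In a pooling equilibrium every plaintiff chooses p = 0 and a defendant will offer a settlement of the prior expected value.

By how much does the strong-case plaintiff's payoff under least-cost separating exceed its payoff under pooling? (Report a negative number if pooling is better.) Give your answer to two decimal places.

Least-cost separating signal: p* solves 64 = 332 − 58·p*, so p* = (332 − 64)/58 ≈ 4.6207.
Strong-case type's separating payoff: 332 − 17 × p* = 332 − 17 × (332 − 64)/58 = 332 − 4556/58 ≈ 253.4483.
Pooling payoff: 0.31 × 332 + 0.69 × 64 = 147.08.
Difference: 253.4483 − 147.08 = 106.3683, i.e. 106.37 to two decimal places.
The strong-case type prefers to separate.

106.37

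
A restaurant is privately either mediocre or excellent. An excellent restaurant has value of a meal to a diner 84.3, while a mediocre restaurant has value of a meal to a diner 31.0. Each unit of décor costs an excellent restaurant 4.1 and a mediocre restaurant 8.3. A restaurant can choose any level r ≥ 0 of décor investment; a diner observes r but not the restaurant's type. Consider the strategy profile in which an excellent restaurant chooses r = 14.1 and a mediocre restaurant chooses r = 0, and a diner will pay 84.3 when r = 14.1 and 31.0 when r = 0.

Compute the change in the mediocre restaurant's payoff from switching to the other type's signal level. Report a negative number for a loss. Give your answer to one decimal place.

Playing r = 0 the mediocre restaurant receives 31.0.
Deviating to r = 14.1 brings payment 84.3 at cost 8.3 × 14.1 = 117.03, netting -32.73.
Gain from deviating: -32.73 − 31.0 = -63.73, i.e. -63.7 to one decimal place.
The gain is negative, so the mediocre type's incentive-compatibility constraint is satisfied.

-63.7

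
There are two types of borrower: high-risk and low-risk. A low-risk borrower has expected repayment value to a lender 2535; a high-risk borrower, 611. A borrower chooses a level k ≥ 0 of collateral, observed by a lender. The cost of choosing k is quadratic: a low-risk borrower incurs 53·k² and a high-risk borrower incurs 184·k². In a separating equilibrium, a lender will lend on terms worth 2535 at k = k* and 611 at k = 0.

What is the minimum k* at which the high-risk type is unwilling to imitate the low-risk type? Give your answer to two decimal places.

The high-risk type at k = 0 receives 611; imitating at k* yields 2535 − 184·k*².
Indifference: 611 = 2535 − 184·k*², so k*² = (2535 − 611) / 184 ≈ 10.4565.
k* = √10.4565 ≈ 3.23.

3.23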